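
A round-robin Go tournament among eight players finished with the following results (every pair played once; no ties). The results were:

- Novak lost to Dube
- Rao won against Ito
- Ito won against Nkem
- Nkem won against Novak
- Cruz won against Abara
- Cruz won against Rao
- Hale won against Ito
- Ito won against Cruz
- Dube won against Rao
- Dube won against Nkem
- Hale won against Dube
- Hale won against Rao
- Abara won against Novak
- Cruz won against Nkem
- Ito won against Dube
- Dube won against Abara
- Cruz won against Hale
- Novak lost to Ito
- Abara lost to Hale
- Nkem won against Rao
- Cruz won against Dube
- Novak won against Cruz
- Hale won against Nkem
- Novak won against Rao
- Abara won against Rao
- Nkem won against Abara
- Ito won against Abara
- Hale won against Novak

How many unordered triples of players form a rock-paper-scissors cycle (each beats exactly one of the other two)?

10

Win totals: Cruz 5, Hale 6, Novak 2, Dube 4, Abara 2, Nkem 3, Ito 5, Rao 1.
A player with w wins dominates both others in C(w,2) triples; summing gives 10 + 15 + 1 + 6 + 1 + 3 + 10 + 0 = 46 transitive triples.
Total triples C(8,3) = 56, so cyclic triples = 56 − 46 = 10.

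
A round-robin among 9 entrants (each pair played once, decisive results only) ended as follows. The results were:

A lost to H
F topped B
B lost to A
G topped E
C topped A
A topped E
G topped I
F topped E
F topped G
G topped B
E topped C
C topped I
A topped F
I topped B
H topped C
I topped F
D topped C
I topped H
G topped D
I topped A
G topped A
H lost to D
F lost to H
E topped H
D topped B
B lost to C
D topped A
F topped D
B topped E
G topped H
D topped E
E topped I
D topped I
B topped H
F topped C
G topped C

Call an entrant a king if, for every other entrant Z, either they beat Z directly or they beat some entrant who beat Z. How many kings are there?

A reaches everyone (king).
B cannot reach D, G in two steps.
C cannot reach D, G in two steps.
D cannot reach G in two steps.
E cannot reach D, G in two steps.
F reaches everyone (king).
G reaches everyone (king).
H reaches everyone (king).
I reaches everyone (king).
Kings: A, F, G, H, I — 5.

5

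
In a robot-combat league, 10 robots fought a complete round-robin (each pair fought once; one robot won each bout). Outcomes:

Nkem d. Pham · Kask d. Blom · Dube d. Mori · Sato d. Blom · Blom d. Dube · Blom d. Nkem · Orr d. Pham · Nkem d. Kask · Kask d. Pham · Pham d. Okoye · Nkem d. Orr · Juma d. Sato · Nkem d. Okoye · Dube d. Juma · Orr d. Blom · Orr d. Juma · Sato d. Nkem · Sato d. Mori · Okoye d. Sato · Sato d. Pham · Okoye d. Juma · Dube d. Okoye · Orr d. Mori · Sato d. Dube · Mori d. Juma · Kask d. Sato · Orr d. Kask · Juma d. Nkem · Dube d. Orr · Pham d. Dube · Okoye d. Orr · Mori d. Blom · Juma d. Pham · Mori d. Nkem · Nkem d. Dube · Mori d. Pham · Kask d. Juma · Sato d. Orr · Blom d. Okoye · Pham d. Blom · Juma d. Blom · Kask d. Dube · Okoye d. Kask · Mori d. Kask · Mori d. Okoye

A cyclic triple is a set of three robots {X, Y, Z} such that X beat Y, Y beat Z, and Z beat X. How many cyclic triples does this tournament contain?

Win totals: Mori 6, Nkem 5, Blom 3, Kask 5, Dube 4, Okoye 4, Orr 5, Pham 3, Juma 4, Sato 6.
A robot with w wins dominates both others in C(w,2) triples; summing gives 15 + 10 + 3 + 10 + 6 + 6 + 10 + 3 + 6 + 15 = 84 transitive triples.
Total triples C(10,3) = 120, so cyclic triples = 120 − 84 = 36.

36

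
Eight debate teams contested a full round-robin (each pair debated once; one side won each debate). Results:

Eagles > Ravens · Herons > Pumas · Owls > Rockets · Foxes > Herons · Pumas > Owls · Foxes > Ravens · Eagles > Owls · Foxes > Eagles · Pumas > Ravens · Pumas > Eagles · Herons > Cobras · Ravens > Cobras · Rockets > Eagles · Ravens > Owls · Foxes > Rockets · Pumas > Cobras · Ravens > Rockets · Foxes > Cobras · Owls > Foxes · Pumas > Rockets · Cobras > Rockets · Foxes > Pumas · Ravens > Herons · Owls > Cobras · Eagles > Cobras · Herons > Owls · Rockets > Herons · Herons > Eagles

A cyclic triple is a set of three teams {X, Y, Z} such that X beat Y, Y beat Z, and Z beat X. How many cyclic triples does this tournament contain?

Win totals: Owls 3, Pumas 5, Rockets 2, Eagles 3, Ravens 4, Foxes 6, Cobras 1, Herons 4.
A team with w wins dominates both others in C(w,2) triples; summing gives 3 + 10 + 1 + 3 + 6 + 15 + 0 + 6 = 44 transitive triples.
Total triples C(8,3) = 56, so cyclic triples = 56 − 44 = 12.

12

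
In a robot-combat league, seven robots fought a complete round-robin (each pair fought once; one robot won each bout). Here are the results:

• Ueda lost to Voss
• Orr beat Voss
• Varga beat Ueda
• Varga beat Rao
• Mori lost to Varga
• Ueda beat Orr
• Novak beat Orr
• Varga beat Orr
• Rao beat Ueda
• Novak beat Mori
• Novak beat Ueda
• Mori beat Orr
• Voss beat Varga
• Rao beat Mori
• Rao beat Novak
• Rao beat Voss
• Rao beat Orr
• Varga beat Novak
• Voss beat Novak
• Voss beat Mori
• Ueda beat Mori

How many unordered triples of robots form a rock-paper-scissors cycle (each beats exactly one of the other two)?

Win totals: Novak 3, Orr 1, Rao 5, Ueda 2, Mori 1, Voss 4, Varga 5.
A robot with w wins dominates both others in C(w,2) triples; summing gives 3 + 0 + 10 + 1 + 0 + 6 + 10 = 30 transitive triples.
Total triples C(7,3) = 35, so cyclic triples = 35 − 30 = 5.

5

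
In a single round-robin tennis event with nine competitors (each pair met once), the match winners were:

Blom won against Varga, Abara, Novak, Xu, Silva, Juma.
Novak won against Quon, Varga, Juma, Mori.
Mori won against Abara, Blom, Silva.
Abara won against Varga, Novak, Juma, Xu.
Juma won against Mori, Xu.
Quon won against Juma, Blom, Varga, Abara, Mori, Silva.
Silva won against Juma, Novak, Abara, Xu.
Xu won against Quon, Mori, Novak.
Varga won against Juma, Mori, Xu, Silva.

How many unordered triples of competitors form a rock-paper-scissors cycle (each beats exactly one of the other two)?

Win totals: Xu 3, Silva 4, Varga 4, Mori 3, Juma 2, Abara 4, Blom 6, Quon 6, Novak 4.
A competitor with w wins dominates both others in C(w,2) triples; summing gives 3 + 6 + 6 + 3 + 1 + 6 + 15 + 15 + 6 = 61 transitive triples.
Total triples C(9,3) = 84, so cyclic triples = 84 − 61 = 23.

23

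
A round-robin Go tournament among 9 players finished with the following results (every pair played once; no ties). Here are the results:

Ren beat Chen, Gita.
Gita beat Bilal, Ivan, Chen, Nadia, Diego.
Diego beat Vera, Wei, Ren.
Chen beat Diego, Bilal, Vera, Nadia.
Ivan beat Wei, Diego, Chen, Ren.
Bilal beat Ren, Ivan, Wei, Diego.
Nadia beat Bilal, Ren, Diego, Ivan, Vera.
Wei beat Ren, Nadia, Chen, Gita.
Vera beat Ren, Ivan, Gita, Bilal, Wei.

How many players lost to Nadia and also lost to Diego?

2

Nadia beat: Vera, Ren, Ivan, Bilal, Diego.
Diego beat: Vera, Ren, Wei.
Both beat: Vera, Ren — 2.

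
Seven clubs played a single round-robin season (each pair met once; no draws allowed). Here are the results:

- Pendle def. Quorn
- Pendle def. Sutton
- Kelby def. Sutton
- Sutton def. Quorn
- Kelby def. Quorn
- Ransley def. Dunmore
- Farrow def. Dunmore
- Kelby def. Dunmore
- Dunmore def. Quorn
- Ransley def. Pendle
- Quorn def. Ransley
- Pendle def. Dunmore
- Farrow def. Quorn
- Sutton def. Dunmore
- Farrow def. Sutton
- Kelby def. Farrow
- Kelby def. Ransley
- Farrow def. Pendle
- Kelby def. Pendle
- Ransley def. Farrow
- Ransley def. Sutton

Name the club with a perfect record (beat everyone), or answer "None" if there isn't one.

Kelby

Kelby has 6 wins out of 6 opponents — a perfect record.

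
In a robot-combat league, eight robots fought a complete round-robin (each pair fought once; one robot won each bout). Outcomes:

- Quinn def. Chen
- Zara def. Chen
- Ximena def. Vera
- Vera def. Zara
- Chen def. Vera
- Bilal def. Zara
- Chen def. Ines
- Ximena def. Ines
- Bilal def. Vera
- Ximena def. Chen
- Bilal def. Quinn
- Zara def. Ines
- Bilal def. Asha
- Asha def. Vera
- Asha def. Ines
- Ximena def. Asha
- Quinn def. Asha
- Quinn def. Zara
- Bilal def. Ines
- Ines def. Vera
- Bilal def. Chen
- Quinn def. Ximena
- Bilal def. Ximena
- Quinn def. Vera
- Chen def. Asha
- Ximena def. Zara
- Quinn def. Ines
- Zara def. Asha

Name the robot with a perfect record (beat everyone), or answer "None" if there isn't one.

Bilal has 7 wins out of 7 opponents — a perfect record.

Bilal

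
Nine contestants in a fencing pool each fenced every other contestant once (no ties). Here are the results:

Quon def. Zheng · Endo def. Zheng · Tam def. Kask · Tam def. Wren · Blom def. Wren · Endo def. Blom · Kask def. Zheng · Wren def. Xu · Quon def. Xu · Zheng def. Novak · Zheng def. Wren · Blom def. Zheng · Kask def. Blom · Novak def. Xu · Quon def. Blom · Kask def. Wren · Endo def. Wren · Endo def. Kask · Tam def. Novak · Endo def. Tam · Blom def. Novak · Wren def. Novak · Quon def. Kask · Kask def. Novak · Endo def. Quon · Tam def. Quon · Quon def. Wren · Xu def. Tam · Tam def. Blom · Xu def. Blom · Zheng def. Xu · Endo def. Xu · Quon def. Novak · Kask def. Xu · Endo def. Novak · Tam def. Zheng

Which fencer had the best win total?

Win totals: Zheng 3, Xu 2, Blom 3, Endo 8, Novak 1, Kask 5, Quon 6, Wren 2, Tam 6.
Endo leads with 8 wins (next highest: 6).

Endo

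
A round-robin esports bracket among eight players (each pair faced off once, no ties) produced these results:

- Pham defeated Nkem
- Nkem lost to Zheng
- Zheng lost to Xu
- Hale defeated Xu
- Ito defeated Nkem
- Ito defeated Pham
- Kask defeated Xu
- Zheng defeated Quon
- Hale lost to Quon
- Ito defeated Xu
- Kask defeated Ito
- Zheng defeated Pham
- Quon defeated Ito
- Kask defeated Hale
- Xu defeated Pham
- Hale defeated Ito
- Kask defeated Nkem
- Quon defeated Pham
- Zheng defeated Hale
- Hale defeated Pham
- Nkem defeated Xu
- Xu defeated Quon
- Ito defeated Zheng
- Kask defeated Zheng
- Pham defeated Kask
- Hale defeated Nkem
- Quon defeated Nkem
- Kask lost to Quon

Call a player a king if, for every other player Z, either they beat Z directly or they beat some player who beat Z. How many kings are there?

Nkem cannot reach Ito, Kask, Hale in two steps.
Ito reaches everyone (king).
Quon reaches everyone (king).
Kask reaches everyone (king).
Xu reaches everyone (king).
Hale reaches everyone (king).
Zheng reaches everyone (king).
Pham cannot reach Quon in two steps.
Kings: Ito, Quon, Kask, Xu, Hale, Zheng — 6.

6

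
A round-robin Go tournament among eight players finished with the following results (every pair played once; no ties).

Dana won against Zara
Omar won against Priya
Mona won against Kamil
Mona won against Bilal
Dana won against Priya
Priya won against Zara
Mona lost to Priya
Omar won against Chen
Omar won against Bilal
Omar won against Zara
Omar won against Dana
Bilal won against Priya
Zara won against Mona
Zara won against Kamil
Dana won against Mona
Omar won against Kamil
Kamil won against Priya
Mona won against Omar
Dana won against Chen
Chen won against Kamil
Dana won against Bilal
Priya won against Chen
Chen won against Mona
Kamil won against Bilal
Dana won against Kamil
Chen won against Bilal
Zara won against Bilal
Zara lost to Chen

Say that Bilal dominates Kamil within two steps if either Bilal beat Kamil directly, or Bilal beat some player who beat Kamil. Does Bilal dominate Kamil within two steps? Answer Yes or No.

Bilal did not beat Kamil directly.
Bilal beat Priya, but each of them lost to Kamil. No two-step path.

No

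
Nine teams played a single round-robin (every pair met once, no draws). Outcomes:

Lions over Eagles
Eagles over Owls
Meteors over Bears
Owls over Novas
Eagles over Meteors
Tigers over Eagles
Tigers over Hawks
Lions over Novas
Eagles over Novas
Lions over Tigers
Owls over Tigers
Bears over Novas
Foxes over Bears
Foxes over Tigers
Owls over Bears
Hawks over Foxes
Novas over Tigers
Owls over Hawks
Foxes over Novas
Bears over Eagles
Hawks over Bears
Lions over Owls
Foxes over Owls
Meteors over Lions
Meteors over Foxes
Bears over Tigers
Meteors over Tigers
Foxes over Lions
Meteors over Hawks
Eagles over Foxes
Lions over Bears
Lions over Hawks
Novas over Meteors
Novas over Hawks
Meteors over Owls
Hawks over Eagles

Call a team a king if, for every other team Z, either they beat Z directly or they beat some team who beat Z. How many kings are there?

Eagles reaches everyone (king).
Hawks reaches everyone (king).
Lions reaches everyone (king).
Bears cannot reach Lions in two steps.
Novas reaches everyone (king).
Foxes reaches everyone (king).
Meteors reaches everyone (king).
Owls cannot reach Lions in two steps.
Tigers cannot reach Lions in two steps.
Kings: Eagles, Hawks, Lions, Novas, Foxes, Meteors — 6.

6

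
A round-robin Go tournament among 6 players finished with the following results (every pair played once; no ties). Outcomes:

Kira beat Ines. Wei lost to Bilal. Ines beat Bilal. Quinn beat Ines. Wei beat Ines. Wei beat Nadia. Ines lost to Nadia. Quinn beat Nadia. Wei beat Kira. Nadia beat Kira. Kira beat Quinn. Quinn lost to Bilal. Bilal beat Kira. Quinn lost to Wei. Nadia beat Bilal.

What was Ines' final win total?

1

Ines' results: beat Bilal; lost to Wei, Kira, Nadia, Quinn.
That is 1 win.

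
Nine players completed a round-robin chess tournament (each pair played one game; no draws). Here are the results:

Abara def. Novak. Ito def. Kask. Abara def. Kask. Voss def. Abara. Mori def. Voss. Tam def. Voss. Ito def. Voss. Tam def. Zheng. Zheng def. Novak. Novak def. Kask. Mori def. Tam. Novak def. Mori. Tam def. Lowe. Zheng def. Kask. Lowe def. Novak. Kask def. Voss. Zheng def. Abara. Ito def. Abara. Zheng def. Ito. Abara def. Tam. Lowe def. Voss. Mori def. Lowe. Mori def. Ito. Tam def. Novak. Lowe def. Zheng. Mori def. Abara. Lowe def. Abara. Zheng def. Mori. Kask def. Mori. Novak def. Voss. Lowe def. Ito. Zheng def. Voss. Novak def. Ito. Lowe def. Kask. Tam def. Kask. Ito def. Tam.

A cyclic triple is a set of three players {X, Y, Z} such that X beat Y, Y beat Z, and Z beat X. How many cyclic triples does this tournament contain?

Win totals: Mori 5, Ito 4, Novak 4, Kask 2, Voss 1, Tam 5, Zheng 6, Abara 3, Lowe 6.
A player with w wins dominates both others in C(w,2) triples; summing gives 10 + 6 + 6 + 1 + 0 + 10 + 15 + 3 + 15 = 66 transitive triples.
Total triples C(9,3) = 84, so cyclic triples = 84 − 66 = 18.

18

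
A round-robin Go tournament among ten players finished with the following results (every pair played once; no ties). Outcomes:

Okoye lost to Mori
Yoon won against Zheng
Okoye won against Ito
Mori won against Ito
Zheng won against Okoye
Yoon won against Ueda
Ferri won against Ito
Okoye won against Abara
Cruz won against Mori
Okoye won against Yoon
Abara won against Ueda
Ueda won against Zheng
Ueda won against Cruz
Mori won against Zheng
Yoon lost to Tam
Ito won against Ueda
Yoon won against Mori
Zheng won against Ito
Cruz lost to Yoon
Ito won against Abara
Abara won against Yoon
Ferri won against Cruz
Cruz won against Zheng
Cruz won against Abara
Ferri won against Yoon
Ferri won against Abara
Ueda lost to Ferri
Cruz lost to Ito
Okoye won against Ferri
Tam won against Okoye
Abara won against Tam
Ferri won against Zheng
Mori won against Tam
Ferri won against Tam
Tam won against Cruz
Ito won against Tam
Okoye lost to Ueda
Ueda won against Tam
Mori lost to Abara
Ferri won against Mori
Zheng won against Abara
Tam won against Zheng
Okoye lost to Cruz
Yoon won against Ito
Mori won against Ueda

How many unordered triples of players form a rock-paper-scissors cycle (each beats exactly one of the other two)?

Win totals: Tam 4, Yoon 5, Ueda 4, Abara 4, Mori 5, Ito 4, Cruz 4, Zheng 3, Okoye 4, Ferri 8.
A player with w wins dominates both others in C(w,2) triples; summing gives 6 + 10 + 6 + 6 + 10 + 6 + 6 + 3 + 6 + 28 = 87 transitive triples.
Total triples C(10,3) = 120, so cyclic triples = 120 − 87 = 33.

33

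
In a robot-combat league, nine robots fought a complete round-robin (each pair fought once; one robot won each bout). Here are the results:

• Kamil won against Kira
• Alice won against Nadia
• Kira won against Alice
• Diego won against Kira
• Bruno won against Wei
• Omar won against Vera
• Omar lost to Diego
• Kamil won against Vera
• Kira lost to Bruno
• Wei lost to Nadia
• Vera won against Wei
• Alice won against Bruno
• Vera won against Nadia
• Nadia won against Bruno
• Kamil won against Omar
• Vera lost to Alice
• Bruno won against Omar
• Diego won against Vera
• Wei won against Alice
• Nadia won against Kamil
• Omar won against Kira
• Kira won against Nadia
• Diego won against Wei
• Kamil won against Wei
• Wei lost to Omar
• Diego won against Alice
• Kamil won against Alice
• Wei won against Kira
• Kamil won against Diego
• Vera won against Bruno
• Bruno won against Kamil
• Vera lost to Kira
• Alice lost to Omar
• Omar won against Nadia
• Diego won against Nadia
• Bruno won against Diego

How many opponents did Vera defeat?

Vera's results: beat Wei, Bruno, Nadia; lost to Kamil, Diego, Kira, Alice, Omar.
That is 3 wins.

3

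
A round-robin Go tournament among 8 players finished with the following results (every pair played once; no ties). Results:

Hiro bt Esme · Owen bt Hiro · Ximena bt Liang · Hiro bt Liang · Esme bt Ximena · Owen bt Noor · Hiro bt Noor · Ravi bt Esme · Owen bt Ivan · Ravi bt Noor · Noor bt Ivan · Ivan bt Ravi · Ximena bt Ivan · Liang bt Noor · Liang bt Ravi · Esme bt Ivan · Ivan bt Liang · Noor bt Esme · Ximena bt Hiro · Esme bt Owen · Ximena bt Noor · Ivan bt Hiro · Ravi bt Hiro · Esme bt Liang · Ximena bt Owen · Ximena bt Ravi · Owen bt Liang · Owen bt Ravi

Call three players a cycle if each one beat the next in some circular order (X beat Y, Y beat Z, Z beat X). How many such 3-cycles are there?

Win totals: Liang 2, Ravi 3, Owen 5, Esme 4, Noor 2, Ivan 3, Ximena 6, Hiro 3.
A player with w wins dominates both others in C(w,2) triples; summing gives 1 + 3 + 10 + 6 + 1 + 3 + 15 + 3 = 42 transitive triples.
Total triples C(8,3) = 56, so cyclic triples = 56 − 42 = 14.

14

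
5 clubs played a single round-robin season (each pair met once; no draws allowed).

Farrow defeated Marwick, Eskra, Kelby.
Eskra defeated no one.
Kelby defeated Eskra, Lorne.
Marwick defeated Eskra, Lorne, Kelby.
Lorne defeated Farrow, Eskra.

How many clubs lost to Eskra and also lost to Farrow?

0

Eskra beat: no one.
Farrow beat: Marwick, Kelby, Eskra.
No one was beaten by both.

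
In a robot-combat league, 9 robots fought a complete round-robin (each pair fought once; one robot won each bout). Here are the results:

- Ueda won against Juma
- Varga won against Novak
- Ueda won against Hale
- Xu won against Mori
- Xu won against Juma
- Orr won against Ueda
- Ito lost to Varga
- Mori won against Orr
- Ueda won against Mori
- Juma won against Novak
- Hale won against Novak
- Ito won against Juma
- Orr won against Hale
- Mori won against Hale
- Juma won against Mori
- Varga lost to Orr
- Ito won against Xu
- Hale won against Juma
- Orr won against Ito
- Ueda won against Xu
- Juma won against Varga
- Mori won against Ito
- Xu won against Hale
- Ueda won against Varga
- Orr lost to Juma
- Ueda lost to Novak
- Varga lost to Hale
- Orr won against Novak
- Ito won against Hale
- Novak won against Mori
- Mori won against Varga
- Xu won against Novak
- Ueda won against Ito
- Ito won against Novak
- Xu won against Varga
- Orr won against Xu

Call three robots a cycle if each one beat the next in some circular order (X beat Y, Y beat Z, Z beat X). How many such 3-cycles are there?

21

Win totals: Novak 2, Ito 4, Varga 2, Juma 4, Xu 5, Ueda 6, Mori 4, Orr 6, Hale 3.
A robot with w wins dominates both others in C(w,2) triples; summing gives 1 + 6 + 1 + 6 + 10 + 15 + 6 + 15 + 3 = 63 transitive triples.
Total triples C(9,3) = 84, so cyclic triples = 84 − 63 = 21.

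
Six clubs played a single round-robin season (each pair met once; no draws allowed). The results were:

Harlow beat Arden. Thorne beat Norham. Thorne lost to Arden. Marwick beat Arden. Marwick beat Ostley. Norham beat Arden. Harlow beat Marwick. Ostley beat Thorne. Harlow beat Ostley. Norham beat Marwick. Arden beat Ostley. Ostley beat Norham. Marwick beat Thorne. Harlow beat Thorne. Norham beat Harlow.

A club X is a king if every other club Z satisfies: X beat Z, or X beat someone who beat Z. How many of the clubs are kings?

3

Norham reaches everyone (king).
Arden cannot reach Harlow, Marwick in two steps.
Harlow reaches everyone (king).
Thorne cannot reach Ostley in two steps.
Marwick cannot reach Harlow in two steps.
Ostley reaches everyone (king).
Kings: Norham, Harlow, Ostley — 3.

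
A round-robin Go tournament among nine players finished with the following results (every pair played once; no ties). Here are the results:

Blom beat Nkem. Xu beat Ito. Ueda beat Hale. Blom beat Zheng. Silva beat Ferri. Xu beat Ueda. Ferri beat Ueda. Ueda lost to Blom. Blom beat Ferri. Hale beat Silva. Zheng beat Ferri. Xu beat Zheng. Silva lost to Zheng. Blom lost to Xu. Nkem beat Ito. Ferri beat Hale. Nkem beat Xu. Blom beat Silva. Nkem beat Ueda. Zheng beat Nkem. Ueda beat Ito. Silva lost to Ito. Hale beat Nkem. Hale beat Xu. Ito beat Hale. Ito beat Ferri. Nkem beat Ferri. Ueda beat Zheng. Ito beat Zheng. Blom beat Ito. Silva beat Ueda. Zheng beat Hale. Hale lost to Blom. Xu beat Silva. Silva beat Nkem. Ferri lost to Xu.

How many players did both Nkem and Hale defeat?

1

Nkem beat: Ito, Ferri, Xu, Ueda.
Hale beat: Silva, Xu, Nkem.
Both beat: Xu — 1.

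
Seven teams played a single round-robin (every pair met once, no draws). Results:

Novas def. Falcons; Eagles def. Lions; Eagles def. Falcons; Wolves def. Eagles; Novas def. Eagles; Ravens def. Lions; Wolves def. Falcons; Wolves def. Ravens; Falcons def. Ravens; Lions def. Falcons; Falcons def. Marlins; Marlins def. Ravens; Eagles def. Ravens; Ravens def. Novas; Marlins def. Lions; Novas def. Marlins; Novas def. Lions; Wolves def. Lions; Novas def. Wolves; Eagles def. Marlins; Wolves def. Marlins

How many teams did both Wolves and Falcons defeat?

Wolves beat: Falcons, Eagles, Lions, Marlins, Ravens.
Falcons beat: Marlins, Ravens.
Both beat: Marlins, Ravens — 2.

2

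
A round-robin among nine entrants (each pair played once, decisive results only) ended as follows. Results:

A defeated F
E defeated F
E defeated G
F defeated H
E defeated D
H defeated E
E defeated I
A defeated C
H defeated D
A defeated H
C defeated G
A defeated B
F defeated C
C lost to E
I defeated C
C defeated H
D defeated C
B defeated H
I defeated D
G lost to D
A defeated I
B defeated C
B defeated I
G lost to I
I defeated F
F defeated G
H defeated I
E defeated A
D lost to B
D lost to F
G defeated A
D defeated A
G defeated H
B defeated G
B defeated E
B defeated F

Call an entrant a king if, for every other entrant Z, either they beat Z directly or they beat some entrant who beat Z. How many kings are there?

A reaches everyone (king).
B reaches everyone (king).
C cannot reach B, F in two steps.
D cannot reach E in two steps.
E reaches everyone (king).
F cannot reach B in two steps.
G reaches everyone (king).
H cannot reach B in two steps.
I cannot reach B, E in two steps.
Kings: A, B, E, G — 4.

4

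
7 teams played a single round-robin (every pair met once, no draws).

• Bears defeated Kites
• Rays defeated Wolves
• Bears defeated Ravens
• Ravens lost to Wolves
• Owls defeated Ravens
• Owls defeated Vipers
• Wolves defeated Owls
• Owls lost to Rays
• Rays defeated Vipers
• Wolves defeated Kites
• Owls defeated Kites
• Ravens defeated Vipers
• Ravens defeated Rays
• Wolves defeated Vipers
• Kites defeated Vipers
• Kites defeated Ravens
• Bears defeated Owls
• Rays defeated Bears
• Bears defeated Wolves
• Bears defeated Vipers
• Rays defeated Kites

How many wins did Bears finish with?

5

Bears' results: beat Owls, Wolves, Ravens, Vipers, Kites; lost to Rays.
That is 5 wins.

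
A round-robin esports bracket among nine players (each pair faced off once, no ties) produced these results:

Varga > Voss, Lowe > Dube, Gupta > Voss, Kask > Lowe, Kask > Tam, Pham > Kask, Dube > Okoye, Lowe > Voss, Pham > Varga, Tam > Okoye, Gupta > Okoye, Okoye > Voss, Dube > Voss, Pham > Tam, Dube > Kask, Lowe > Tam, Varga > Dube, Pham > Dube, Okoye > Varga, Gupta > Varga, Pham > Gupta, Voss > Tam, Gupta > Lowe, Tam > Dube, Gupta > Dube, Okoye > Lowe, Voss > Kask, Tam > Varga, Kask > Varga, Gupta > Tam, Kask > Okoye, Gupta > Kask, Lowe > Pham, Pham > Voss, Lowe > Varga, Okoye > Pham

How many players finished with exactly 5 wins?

Win totals: Okoye 4, Varga 2, Dube 3, Voss 2, Gupta 7, Tam 3, Pham 6, Lowe 5, Kask 4.
Exactly 5: Lowe — 1 player.

1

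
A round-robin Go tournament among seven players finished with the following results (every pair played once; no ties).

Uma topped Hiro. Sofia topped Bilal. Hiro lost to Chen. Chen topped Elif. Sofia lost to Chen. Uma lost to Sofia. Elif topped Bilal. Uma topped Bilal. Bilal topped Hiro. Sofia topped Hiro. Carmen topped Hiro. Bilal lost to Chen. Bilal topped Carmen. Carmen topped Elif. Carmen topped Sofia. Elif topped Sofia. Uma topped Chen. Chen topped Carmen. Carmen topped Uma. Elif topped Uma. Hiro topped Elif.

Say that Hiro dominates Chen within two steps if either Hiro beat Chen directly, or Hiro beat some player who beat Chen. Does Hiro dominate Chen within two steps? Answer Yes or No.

No

Hiro did not beat Chen directly.
Hiro beat Elif, but each of them lost to Chen. No two-step path.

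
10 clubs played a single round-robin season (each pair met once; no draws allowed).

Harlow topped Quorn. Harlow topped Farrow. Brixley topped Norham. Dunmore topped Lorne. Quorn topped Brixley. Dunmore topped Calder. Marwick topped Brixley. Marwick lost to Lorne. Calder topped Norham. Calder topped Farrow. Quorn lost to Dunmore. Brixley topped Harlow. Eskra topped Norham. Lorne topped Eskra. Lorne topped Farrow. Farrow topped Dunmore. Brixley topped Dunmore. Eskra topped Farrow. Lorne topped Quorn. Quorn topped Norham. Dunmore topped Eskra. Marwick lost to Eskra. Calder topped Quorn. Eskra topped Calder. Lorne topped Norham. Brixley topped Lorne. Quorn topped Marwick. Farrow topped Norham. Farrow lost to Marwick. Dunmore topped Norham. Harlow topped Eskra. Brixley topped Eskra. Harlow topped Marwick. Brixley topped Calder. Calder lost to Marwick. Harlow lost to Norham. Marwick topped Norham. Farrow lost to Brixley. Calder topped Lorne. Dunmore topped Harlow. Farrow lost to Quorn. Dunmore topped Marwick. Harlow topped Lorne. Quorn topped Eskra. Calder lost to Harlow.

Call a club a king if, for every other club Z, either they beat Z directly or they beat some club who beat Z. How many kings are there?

8

Calder reaches everyone (king).
Quorn reaches everyone (king).
Marwick reaches everyone (king).
Norham cannot reach Brixley, Dunmore in two steps.
Eskra reaches everyone (king).
Harlow reaches everyone (king).
Farrow cannot reach Brixley in two steps.
Brixley reaches everyone (king).
Dunmore reaches everyone (king).
Lorne reaches everyone (king).
Kings: Calder, Quorn, Marwick, Eskra, Harlow, Brixley, Dunmore, Lorne — 8.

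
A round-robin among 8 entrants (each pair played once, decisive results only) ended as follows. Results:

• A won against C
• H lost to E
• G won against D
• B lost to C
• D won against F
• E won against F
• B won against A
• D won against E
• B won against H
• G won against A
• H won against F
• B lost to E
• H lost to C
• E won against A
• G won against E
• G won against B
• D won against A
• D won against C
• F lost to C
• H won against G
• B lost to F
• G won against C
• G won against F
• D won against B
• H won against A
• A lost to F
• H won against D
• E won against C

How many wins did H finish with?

4

H's results: beat A, D, F, G; lost to B, C, E.
That is 4 wins.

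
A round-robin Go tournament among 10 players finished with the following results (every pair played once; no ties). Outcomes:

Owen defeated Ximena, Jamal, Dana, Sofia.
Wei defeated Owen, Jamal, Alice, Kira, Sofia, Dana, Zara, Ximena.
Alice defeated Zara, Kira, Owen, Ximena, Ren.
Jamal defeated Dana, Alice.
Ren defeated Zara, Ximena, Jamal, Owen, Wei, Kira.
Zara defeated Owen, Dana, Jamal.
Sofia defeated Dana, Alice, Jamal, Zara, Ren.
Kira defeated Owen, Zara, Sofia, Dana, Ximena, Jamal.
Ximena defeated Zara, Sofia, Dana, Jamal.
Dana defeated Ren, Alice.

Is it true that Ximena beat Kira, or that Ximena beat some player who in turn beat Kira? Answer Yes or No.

Ximena did not beat Kira directly.
Ximena beat Sofia, Jamal, Zara, Dana, but each of them lost to Kira. No two-step path.

No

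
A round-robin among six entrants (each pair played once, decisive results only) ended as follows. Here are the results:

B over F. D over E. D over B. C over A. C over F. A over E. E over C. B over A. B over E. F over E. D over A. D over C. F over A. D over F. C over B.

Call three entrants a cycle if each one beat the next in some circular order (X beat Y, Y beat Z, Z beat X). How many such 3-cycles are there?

3

Of the C(6,3) = 20 triples, the cyclic ones are: {A, C, E}; {B, C, E}; {C, E, F}.
That is 3.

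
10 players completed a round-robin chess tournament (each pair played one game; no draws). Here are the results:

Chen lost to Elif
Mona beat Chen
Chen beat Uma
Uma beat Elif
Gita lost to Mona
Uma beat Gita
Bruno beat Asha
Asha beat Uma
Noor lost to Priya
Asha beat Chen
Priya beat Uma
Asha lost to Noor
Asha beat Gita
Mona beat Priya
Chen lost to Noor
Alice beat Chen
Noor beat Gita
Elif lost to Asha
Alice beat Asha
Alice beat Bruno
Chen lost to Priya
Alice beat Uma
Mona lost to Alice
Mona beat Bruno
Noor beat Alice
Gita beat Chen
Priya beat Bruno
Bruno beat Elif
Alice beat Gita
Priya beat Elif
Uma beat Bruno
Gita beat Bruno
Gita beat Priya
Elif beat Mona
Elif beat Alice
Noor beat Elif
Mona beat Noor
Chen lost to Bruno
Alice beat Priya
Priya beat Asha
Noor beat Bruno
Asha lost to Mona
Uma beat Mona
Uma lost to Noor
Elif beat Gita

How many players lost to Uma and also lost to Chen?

Uma beat: Elif, Bruno, Gita, Mona.
Chen beat: Uma.
No one was beaten by both.

0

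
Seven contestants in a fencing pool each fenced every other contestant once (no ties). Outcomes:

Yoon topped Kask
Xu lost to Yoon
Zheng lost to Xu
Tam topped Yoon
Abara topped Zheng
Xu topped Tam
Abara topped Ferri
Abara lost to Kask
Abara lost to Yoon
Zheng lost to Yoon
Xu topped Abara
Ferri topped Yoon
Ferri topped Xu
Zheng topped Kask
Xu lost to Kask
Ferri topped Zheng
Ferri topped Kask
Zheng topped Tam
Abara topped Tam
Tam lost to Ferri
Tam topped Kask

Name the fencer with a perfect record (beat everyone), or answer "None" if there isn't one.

None

Highest win total is Ferri with 5 (out of 6 possible).
Ferri lost to Abara, so no fencer went undefeated.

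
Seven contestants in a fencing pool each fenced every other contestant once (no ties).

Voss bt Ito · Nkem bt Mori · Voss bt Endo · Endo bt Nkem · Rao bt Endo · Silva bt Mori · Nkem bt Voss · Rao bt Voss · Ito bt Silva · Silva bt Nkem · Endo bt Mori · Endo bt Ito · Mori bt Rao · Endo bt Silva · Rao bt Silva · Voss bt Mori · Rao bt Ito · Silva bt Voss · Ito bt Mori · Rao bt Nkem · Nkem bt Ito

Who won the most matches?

Win totals: Ito 2, Voss 3, Rao 5, Endo 4, Silva 3, Nkem 3, Mori 1.
Rao leads with 5 wins (next highest: 4).

Rao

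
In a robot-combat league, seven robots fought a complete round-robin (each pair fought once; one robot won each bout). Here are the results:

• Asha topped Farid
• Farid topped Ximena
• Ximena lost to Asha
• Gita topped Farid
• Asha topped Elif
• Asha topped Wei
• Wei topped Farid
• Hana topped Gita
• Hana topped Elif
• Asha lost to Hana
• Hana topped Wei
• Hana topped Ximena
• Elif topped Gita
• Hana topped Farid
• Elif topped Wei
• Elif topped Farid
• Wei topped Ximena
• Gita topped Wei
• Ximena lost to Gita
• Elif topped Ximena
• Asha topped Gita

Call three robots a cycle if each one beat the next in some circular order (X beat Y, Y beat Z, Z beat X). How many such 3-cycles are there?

0

Win totals: Elif 4, Farid 1, Ximena 0, Hana 6, Asha 5, Gita 3, Wei 2.
A robot with w wins dominates both others in C(w,2) triples; summing gives 6 + 0 + 0 + 15 + 10 + 3 + 1 = 35 transitive triples.
Total triples C(7,3) = 35, so cyclic triples = 35 − 35 = 0.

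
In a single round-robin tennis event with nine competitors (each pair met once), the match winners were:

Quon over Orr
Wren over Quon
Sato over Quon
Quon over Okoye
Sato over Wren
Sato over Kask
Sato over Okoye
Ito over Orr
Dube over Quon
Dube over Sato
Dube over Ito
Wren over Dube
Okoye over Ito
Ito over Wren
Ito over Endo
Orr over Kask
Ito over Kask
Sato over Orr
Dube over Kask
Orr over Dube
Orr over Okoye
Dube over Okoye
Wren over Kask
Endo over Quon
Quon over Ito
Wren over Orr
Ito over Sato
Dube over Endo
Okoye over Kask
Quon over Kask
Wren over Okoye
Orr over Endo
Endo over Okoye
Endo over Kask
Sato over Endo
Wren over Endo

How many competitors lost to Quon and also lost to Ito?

2

Quon beat: Okoye, Orr, Kask, Ito.
Ito beat: Wren, Sato, Orr, Endo, Kask.
Both beat: Orr, Kask — 2.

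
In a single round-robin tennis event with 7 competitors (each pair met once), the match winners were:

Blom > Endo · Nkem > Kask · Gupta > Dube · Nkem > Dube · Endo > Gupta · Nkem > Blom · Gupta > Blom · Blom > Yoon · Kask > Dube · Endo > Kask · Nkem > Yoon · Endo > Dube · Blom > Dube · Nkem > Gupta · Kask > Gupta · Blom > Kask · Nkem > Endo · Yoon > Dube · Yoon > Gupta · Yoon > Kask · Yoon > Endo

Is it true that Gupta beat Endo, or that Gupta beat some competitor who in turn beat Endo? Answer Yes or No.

Yes

Gupta did not beat Endo directly.
Gupta beat Blom, Dube. Of those, Blom beat Endo.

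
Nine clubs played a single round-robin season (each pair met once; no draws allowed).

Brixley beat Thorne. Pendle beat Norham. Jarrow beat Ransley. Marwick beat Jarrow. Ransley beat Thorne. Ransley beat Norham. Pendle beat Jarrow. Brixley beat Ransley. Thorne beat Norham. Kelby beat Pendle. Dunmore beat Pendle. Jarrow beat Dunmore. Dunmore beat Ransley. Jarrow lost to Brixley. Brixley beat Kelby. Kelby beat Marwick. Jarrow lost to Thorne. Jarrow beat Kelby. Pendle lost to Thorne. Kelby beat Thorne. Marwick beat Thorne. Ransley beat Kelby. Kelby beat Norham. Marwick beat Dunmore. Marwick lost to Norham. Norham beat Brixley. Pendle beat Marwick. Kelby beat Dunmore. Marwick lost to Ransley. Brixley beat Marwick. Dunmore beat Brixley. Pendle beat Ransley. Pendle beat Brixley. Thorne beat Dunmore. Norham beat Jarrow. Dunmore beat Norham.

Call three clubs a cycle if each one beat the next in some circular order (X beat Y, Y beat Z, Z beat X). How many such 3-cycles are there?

Win totals: Marwick 3, Pendle 5, Brixley 5, Jarrow 3, Dunmore 4, Ransley 4, Thorne 4, Norham 3, Kelby 5.
A club with w wins dominates both others in C(w,2) triples; summing gives 3 + 10 + 10 + 3 + 6 + 6 + 6 + 3 + 10 = 57 transitive triples.
Total triples C(9,3) = 84, so cyclic triples = 84 − 57 = 27.

27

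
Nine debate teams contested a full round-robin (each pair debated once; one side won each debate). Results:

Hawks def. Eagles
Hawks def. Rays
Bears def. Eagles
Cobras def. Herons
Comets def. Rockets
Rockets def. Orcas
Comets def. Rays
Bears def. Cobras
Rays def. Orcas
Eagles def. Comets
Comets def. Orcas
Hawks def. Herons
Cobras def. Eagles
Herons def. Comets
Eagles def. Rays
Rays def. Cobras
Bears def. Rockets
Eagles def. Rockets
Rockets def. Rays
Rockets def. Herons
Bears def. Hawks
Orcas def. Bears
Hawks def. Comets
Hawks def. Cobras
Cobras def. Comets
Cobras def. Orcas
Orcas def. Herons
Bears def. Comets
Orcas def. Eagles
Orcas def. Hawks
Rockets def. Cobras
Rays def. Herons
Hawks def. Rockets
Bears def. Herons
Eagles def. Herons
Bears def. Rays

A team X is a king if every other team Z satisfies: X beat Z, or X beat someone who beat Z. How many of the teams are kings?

5

Bears reaches everyone (king).
Cobras reaches everyone (king).
Eagles cannot reach Bears, Hawks in two steps.
Orcas reaches everyone (king).
Hawks cannot reach Bears in two steps.
Rays cannot reach Rockets in two steps.
Rockets reaches everyone (king).
Comets reaches everyone (king).
Herons cannot reach Bears, Cobras, Eagles, Hawks in two steps.
Kings: Bears, Cobras, Orcas, Rockets, Comets — 5.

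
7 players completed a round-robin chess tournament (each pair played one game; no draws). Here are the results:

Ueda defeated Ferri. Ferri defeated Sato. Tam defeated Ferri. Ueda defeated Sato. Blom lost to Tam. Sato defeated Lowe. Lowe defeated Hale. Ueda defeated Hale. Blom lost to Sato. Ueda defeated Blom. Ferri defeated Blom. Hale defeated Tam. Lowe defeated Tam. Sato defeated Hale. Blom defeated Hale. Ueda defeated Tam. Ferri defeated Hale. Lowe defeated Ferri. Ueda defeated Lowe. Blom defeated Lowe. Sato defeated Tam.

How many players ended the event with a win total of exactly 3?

Win totals: Hale 1, Lowe 3, Ueda 6, Ferri 3, Blom 2, Tam 2, Sato 4.
Exactly 3: Lowe, Ferri — 2 players.

2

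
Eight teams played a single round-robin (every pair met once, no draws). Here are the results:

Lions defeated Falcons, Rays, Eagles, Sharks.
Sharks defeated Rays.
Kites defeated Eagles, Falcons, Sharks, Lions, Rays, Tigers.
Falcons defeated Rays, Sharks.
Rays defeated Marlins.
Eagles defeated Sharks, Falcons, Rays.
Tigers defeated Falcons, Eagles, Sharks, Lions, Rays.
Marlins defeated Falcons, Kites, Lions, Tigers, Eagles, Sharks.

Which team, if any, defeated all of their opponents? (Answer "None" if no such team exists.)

Highest win total is Marlins with 6 (out of 7 possible).
Marlins lost to Rays, so no team went undefeated.

None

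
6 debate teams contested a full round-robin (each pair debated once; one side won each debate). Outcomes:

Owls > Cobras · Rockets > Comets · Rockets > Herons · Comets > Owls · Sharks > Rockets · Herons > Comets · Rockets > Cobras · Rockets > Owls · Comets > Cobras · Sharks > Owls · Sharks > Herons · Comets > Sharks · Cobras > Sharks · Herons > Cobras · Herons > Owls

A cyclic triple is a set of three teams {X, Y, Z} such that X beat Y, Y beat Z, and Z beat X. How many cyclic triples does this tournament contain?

Win totals: Cobras 1, Comets 3, Herons 3, Sharks 3, Rockets 4, Owls 1.
A team with w wins dominates both others in C(w,2) triples; summing gives 0 + 3 + 3 + 3 + 6 + 0 = 15 transitive triples.
Total triples C(6,3) = 20, so cyclic triples = 20 − 15 = 5.

5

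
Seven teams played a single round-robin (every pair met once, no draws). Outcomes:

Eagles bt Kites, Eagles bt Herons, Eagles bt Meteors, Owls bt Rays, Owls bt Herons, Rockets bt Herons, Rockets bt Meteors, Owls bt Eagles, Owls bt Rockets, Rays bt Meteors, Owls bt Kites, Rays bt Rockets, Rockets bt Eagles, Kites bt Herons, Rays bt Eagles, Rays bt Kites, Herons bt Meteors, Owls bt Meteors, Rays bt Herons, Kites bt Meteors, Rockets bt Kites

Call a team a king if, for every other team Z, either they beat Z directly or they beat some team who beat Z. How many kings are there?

1

Kites cannot reach Owls, Eagles, Rays, Rockets in two steps.
Owls reaches everyone (king).
Herons cannot reach Kites, Owls, Eagles, Rays, Rockets in two steps.
Eagles cannot reach Owls, Rays, Rockets in two steps.
Meteors cannot reach Kites, Owls, Herons, Eagles, Rays, Rockets in two steps.
Rays cannot reach Owls in two steps.
Rockets cannot reach Owls, Rays in two steps.
Kings: Owls — 1.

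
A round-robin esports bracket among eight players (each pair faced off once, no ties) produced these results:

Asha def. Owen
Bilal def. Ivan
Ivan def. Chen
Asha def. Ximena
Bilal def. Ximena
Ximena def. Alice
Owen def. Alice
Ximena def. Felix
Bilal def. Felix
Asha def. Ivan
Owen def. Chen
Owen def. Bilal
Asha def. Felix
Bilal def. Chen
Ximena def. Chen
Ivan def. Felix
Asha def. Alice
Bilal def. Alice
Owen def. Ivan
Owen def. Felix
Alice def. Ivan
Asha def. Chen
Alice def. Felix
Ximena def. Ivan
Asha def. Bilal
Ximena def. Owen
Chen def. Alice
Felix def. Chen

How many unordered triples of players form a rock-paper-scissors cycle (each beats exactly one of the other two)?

3

Win totals: Alice 2, Asha 7, Ximena 5, Chen 1, Felix 1, Ivan 2, Bilal 5, Owen 5.
A player with w wins dominates both others in C(w,2) triples; summing gives 1 + 21 + 10 + 0 + 0 + 1 + 10 + 10 = 53 transitive triples.
Total triples C(8,3) = 56, so cyclic triples = 56 − 53 = 3.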